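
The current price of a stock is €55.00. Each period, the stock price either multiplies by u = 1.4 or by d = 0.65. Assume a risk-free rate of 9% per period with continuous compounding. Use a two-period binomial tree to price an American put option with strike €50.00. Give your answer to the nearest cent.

Risk-neutral probability p = (e^0.09 − 0.65)/(1.4 − 0.65) = 0.4442/0.7500 = 0.5922
Terminal stock prices: S_uu = 107.8, S_ud = 50.05, S_dd = 23.24
Terminal payoffs (K − S): max(-57.8, 0) = 0, max(-0.05, 0) = 0, max(26.76, 0) = 26.76
Node u (S = 77): continuation = e^(−0.09)·[0.5922·0.0000 + 0.4078·0.0000] = 0.0000; exercise value = 0.0000 ≤ continuation, so V_u = 0.0000
Node d (S = 35.75): continuation = e^(−0.09)·[0.5922·0.0000 + 0.4078·26.7625] = 9.9736; exercise value = 14.2500 > continuation, so V_d = 14.2500 (exercise)
Node 0 (S = 55): continuation = e^(−0.09)·[0.5922·0.0000 + 0.4078·14.2500] = 5.3106; exercise value = 0.0000 ≤ continuation, so V_0 = 5.3106

€5.31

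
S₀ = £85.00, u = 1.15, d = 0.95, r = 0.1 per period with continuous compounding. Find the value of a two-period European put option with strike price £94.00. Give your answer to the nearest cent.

£1.04

Risk-neutral probability p = (e^0.1 − 0.95)/(1.15 − 0.95) = 0.1552/0.2000 = 0.7759
Terminal stock prices: S_uu = 112.4, S_ud = 92.86, S_dd = 76.71
Terminal payoffs (K − S): max(-18.41, 0) = 0, max(1.138, 0) = 1.138, max(17.29, 0) = 17.29
Node u (S = 97.75): V_u = e^(−0.1)·[0.7759·0.0000 + 0.2241·1.1375] = 0.2307
Node d (S = 80.75): V_d = e^(−0.1)·[0.7759·1.1375 + 0.2241·17.2875] = 4.3047
Node 0 (S = 85): V_0 = e^(−0.1)·[0.7759·0.2307 + 0.2241·4.3047] = 1.0350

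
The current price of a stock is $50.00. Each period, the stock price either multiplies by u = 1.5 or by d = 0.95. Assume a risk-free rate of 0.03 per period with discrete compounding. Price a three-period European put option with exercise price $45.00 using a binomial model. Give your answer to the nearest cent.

Risk-neutral probability p = (1 + 0.03 − 0.95)/(1.5 − 0.95) = 0.0800/0.5500 = 0.1455
Terminal stock prices: S_uuu = 168.8, S_uud = 106.9, S_udd = 67.69, S_ddd = 42.87
Terminal payoffs (K − S): max(-123.8, 0) = 0, max(-61.88, 0) = 0, max(-22.69, 0) = 0, max(2.131, 0) = 2.131
Node uu (S = 112.5): V_uu = 1/1.03·[0.1455·0.0000 + 0.8545·0.0000] = 0.0000
Node ud (S = 71.25): V_ud = 1/1.03·[0.1455·0.0000 + 0.8545·0.0000] = 0.0000
Node dd (S = 45.12): V_dd = 1/1.03·[0.1455·0.0000 + 0.8545·2.1313] = 1.7682
Node u (S = 75): V_u = 1/1.03·[0.1455·0.0000 + 0.8545·0.0000] = 0.0000
Node d (S = 47.5): V_d = 1/1.03·[0.1455·0.0000 + 0.8545·1.7682] = 1.4670
Node 0 (S = 50): V_0 = 1/1.03·[0.1455·0.0000 + 0.8545·1.4670] = 1.2171

$1.22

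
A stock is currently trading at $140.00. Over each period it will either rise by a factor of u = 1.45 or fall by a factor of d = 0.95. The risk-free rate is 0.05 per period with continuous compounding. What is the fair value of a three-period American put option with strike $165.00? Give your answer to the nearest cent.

$25.00

Risk-neutral probability p = (e^0.05 − 0.95)/(1.45 − 0.95) = 0.1013/0.5000 = 0.2025
Terminal stock prices: S_uuu = 426.8, S_uud = 279.6, S_udd = 183.2, S_ddd = 120
Terminal payoffs (K − S): max(-261.8, 0) = 0, max(-114.6, 0) = 0, max(-18.21, 0) = 0, max(44.97, 0) = 44.97
Node uu (S = 294.4): continuation = e^(−0.05)·[0.2025·0.0000 + 0.7975·0.0000] = 0.0000; exercise value = 0.0000 ≤ continuation, so V_uu = 0.0000
Node ud (S = 192.8): continuation = e^(−0.05)·[0.2025·0.0000 + 0.7975·0.0000] = 0.0000; exercise value = 0.0000 ≤ continuation, so V_ud = 0.0000
Node dd (S = 126.3): continuation = e^(−0.05)·[0.2025·0.0000 + 0.7975·44.9675] = 34.1108; exercise value = 38.6500 > continuation, so V_dd = 38.6500 (exercise)
Node u (S = 203): continuation = e^(−0.05)·[0.2025·0.0000 + 0.7975·0.0000] = 0.0000; exercise value = 0.0000 ≤ continuation, so V_u = 0.0000
Node d (S = 133): continuation = e^(−0.05)·[0.2025·0.0000 + 0.7975·38.6500] = 29.3186; exercise value = 32.0000 > continuation, so V_d = 32.0000 (exercise)
Node 0 (S = 140): continuation = e^(−0.05)·[0.2025·0.0000 + 0.7975·32.0000] = 24.2741; exercise value = 25.0000 > continuation, so V_0 = 25.0000 (exercise)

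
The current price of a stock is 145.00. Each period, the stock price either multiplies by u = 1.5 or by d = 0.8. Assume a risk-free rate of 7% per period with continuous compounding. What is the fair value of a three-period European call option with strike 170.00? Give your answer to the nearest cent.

Risk-neutral probability p = (e^0.07 − 0.8)/(1.5 − 0.8) = 0.2725/0.7000 = 0.3893
Terminal stock prices: S_uuu = 489.4, S_uud = 261, S_udd = 139.2, S_ddd = 74.24
Terminal payoffs (S − K): max(319.4, 0) = 319.4, max(91, 0) = 91, max(-30.8, 0) = 0, max(-95.76, 0) = 0
Node uu (S = 326.2): V_uu = e^(−0.07)·[0.3893·319.3750 + 0.6107·91.0000] = 167.7431
Node ud (S = 174): V_ud = e^(−0.07)·[0.3893·91.0000 + 0.6107·0.0000] = 33.0310
Node dd (S = 92.8): V_dd = e^(−0.07)·[0.3893·0.0000 + 0.6107·0.0000] = 0.0000
Node u (S = 217.5): V_u = e^(−0.07)·[0.3893·167.7431 + 0.6107·33.0310] = 79.6955
Node d (S = 116): V_d = e^(−0.07)·[0.3893·33.0310 + 0.6107·0.0000] = 11.9896
Node 0 (S = 145): V_0 = e^(−0.07)·[0.3893·79.6955 + 0.6107·11.9896] = 35.7548

35.75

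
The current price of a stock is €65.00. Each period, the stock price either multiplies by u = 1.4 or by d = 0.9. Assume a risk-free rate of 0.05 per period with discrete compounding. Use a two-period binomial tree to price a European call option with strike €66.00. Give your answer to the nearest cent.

Risk-neutral probability p = (1 + 0.05 − 0.9)/(1.4 − 0.9) = 0.1500/0.5000 = 0.3000
Terminal stock prices: S_uu = 127.4, S_ud = 81.9, S_dd = 52.65
Terminal payoffs (S − K): max(61.4, 0) = 61.4, max(15.9, 0) = 15.9, max(-13.35, 0) = 0
Node u (S = 91): V_u = 1/1.05·[0.3000·61.4000 + 0.7000·15.9000] = 28.1429
Node d (S = 58.5): V_d = 1/1.05·[0.3000·15.9000 + 0.7000·0.0000] = 4.5429
Node 0 (S = 65): V_0 = 1/1.05·[0.3000·28.1429 + 0.7000·4.5429] = 11.0694

€11.07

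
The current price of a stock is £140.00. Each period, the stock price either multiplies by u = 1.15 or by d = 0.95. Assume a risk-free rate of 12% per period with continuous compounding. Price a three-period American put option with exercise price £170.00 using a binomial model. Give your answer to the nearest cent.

Risk-neutral probability p = (e^0.12 − 0.95)/(1.15 − 0.95) = 0.1775/0.2000 = 0.8875
Terminal stock prices: S_uuu = 212.9, S_uud = 175.9, S_udd = 145.3, S_ddd = 120
Terminal payoffs (K − S): max(-42.92, 0) = 0, max(-5.892, 0) = 0, max(24.7, 0) = 24.7, max(49.97, 0) = 49.97
Node uu (S = 185.1): continuation = e^(−0.12)·[0.8875·0.0000 + 0.1125·0.0000] = 0.0000; exercise value = 0.0000 ≤ continuation, so V_uu = 0.0000
Node ud (S = 152.9): continuation = e^(−0.12)·[0.8875·0.0000 + 0.1125·24.6975] = 2.4646; exercise value = 17.0500 > continuation, so V_ud = 17.0500 (exercise)
Node dd (S = 126.3): continuation = e^(−0.12)·[0.8875·24.6975 + 0.1125·49.9675] = 24.4265; exercise value = 43.6500 > continuation, so V_dd = 43.6500 (exercise)
Node u (S = 161): continuation = e^(−0.12)·[0.8875·0.0000 + 0.1125·17.0500] = 1.7015; exercise value = 9.0000 > continuation, so V_u = 9.0000 (exercise)
Node d (S = 133): continuation = e^(−0.12)·[0.8875·17.0500 + 0.1125·43.6500] = 17.7765; exercise value = 37.0000 > continuation, so V_d = 37.0000 (exercise)
Node 0 (S = 140): continuation = e^(−0.12)·[0.8875·9.0000 + 0.1125·37.0000] = 10.7765; exercise value = 30.0000 > continuation, so V_0 = 30.0000 (exercise)

£30.00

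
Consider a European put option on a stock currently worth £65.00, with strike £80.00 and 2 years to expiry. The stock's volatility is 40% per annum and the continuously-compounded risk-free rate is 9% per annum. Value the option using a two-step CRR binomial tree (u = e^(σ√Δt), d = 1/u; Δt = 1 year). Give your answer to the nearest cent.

CRR parameters: u = e^(σ√Δt) = e^(0.4·√1) = 1.4918, d = 1/u = 0.6703
Per-period rate: rΔt = 0.09·1 = 0.09, so R = e^0.09 = 1.0942
Risk-neutral probability p = (e^0.09 − 0.6703)/(1.4918 − 0.6703) = 0.4239/0.8215 = 0.5159
Terminal stock prices: S_uu = 144.7, S_ud = 65, S_dd = 29.21
Terminal payoffs (K − S): max(-64.66, 0) = 0, max(15, 0) = 15, max(50.79, 0) = 50.79
Node u (S = 96.97): V_u = e^(−0.09)·[0.5159·0.0000 + 0.4841·15.0000] = 6.6358
Node d (S = 43.57): V_d = e^(−0.09)·[0.5159·15.0000 + 0.4841·50.7936] = 29.5437
Node 0 (S = 65): V_0 = e^(−0.09)·[0.5159·6.6358 + 0.4841·29.5437] = 16.1989

£16.20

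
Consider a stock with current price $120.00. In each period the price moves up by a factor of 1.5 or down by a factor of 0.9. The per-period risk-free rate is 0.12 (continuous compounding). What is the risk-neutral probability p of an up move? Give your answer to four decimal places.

Risk-neutral probability p = (e^0.12 − 0.9)/(1.5 − 0.9) = 0.2275/0.6000 = 0.3792

p = 0.3792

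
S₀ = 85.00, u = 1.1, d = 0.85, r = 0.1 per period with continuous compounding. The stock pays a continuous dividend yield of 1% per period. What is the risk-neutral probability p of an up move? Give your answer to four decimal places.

Per-period risk-free factor R = e^0.1 = 1.1052; dividend-adjusted growth = e^(0.1−0.01) = 1.0942.
Risk-neutral probability p = (1.0942 − 0.85)/(1.1 − 0.85) = 0.2442/0.2500 = 0.9767

p = 0.9767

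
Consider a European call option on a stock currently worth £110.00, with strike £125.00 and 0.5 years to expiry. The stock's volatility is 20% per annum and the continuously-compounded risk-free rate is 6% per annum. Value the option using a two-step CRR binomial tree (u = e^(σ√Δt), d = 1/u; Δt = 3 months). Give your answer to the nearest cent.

£2.75

CRR parameters: u = e^(σ√Δt) = e^(0.2·√0.25) = 1.1052, d = 1/u = 0.9048
Per-period rate: rΔt = 0.06·0.25 = 0.015, so R = e^0.015 = 1.0151
Risk-neutral probability p = (e^0.015 − 0.9048)/(1.1052 − 0.9048) = 0.1103/0.2003 = 0.5505
Terminal stock prices: S_uu = 134.4, S_ud = 110, S_dd = 90.06
Terminal payoffs (S − K): max(9.354, 0) = 9.354, max(-15, 0) = 0, max(-34.94, 0) = 0
Node u (S = 121.6): V_u = e^(−0.015)·[0.5505·9.3543 + 0.4495·0.0000] = 5.0725
Node d (S = 99.53): V_d = e^(−0.015)·[0.5505·0.0000 + 0.4495·0.0000] = 0.0000
Node 0 (S = 110): V_0 = e^(−0.015)·[0.5505·5.0725 + 0.4495·0.0000] = 2.7506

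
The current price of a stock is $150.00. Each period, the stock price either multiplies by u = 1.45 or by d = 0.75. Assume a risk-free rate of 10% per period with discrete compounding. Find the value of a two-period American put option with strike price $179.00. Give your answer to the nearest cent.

$33.51

Risk-neutral probability p = (1 + 0.1 − 0.75)/(1.45 − 0.75) = 0.3500/0.7000 = 0.5000
Terminal stock prices: S_uu = 315.4, S_ud = 163.1, S_dd = 84.38
Terminal payoffs (K − S): max(-136.4, 0) = 0, max(15.88, 0) = 15.88, max(94.62, 0) = 94.62
Node u (S = 217.5): continuation = 1/1.1·[0.5000·0.0000 + 0.5000·15.8750] = 7.2159; exercise value = 0.0000 ≤ continuation, so V_u = 7.2159
Node d (S = 112.5): continuation = 1/1.1·[0.5000·15.8750 + 0.5000·94.6250] = 50.2273; exercise value = 66.5000 > continuation, so V_d = 66.5000 (exercise)
Node 0 (S = 150): continuation = 1/1.1·[0.5000·7.2159 + 0.5000·66.5000] = 33.5072; exercise value = 29.0000 ≤ continuation, so V_0 = 33.5072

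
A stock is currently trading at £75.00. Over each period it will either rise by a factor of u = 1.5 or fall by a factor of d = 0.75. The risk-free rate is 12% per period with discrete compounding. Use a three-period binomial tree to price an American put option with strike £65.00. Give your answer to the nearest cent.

£4.98

Risk-neutral probability p = (1 + 0.12 − 0.75)/(1.5 − 0.75) = 0.3700/0.7500 = 0.4933
Terminal stock prices: S_uuu = 253.1, S_uud = 126.6, S_udd = 63.28, S_ddd = 31.64
Terminal payoffs (K − S): max(-188.1, 0) = 0, max(-61.56, 0) = 0, max(1.719, 0) = 1.719, max(33.36, 0) = 33.36
Node uu (S = 168.8): continuation = 1/1.12·[0.4933·0.0000 + 0.5067·0.0000] = 0.0000; exercise value = 0.0000 ≤ continuation, so V_uu = 0.0000
Node ud (S = 84.38): continuation = 1/1.12·[0.4933·0.0000 + 0.5067·1.7188] = 0.7775; exercise value = 0.0000 ≤ continuation, so V_ud = 0.7775
Node dd (S = 42.19): continuation = 1/1.12·[0.4933·1.7188 + 0.5067·33.3594] = 15.8482; exercise value = 22.8125 > continuation, so V_dd = 22.8125 (exercise)
Node u (S = 112.5): continuation = 1/1.12·[0.4933·0.0000 + 0.5067·0.7775] = 0.3517; exercise value = 0.0000 ≤ continuation, so V_u = 0.3517
Node d (S = 56.25): continuation = 1/1.12·[0.4933·0.7775 + 0.5067·22.8125] = 10.6624; exercise value = 8.7500 ≤ continuation, so V_d = 10.6624
Node 0 (S = 75): continuation = 1/1.12·[0.4933·0.3517 + 0.5067·10.6624] = 4.9784; exercise value = 0.0000 ≤ continuation, so V_0 = 4.9784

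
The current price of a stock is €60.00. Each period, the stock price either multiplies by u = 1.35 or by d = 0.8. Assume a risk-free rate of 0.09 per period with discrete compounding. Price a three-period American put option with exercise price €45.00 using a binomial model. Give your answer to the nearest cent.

Risk-neutral probability p = (1 + 0.09 − 0.8)/(1.35 − 0.8) = 0.2900/0.5500 = 0.5273
Terminal stock prices: S_uuu = 147.6, S_uud = 87.48, S_udd = 51.84, S_ddd = 30.72
Terminal payoffs (K − S): max(-102.6, 0) = 0, max(-42.48, 0) = 0, max(-6.84, 0) = 0, max(14.28, 0) = 14.28
Node uu (S = 109.4): continuation = 1/1.09·[0.5273·0.0000 + 0.4727·0.0000] = 0.0000; exercise value = 0.0000 ≤ continuation, so V_uu = 0.0000
Node ud (S = 64.8): continuation = 1/1.09·[0.5273·0.0000 + 0.4727·0.0000] = 0.0000; exercise value = 0.0000 ≤ continuation, so V_ud = 0.0000
Node dd (S = 38.4): continuation = 1/1.09·[0.5273·0.0000 + 0.4727·14.2800] = 6.1932; exercise value = 6.6000 > continuation, so V_dd = 6.6000 (exercise)
Node u (S = 81): continuation = 1/1.09·[0.5273·0.0000 + 0.4727·0.0000] = 0.0000; exercise value = 0.0000 ≤ continuation, so V_u = 0.0000
Node d (S = 48): continuation = 1/1.09·[0.5273·0.0000 + 0.4727·6.6000] = 2.8624; exercise value = 0.0000 ≤ continuation, so V_d = 2.8624
Node 0 (S = 60): continuation = 1/1.09·[0.5273·0.0000 + 0.4727·2.8624] = 1.2414; exercise value = 0.0000 ≤ continuation, so V_0 = 1.2414

€1.24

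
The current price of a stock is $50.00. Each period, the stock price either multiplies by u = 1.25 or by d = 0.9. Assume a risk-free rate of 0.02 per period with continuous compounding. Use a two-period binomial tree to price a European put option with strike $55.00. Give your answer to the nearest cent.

$6.01

Risk-neutral probability p = (e^0.02 − 0.9)/(1.25 − 0.9) = 0.1202/0.3500 = 0.3434
Terminal stock prices: S_uu = 78.12, S_ud = 56.25, S_dd = 40.5
Terminal payoffs (K − S): max(-23.12, 0) = 0, max(-1.25, 0) = 0, max(14.5, 0) = 14.5
Node u (S = 62.5): V_u = e^(−0.02)·[0.3434·0.0000 + 0.6566·0.0000] = 0.0000
Node d (S = 45): V_d = e^(−0.02)·[0.3434·0.0000 + 0.6566·14.5000] = 9.3317
Node 0 (S = 50): V_0 = e^(−0.02)·[0.3434·0.0000 + 0.6566·9.3317] = 6.0056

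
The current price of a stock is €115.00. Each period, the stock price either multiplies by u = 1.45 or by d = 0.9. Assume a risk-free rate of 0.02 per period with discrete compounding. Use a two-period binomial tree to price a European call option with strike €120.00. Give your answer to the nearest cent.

€15.43

Risk-neutral probability p = (1 + 0.02 − 0.9)/(1.45 − 0.9) = 0.1200/0.5500 = 0.2182
Terminal stock prices: S_uu = 241.8, S_ud = 150.1, S_dd = 93.15
Terminal payoffs (S − K): max(121.8, 0) = 121.8, max(30.08, 0) = 30.08, max(-26.85, 0) = 0
Node u (S = 166.8): V_u = 1/1.02·[0.2182·121.7875 + 0.7818·30.0750] = 49.1029
Node d (S = 103.5): V_d = 1/1.02·[0.2182·30.0750 + 0.7818·0.0000] = 6.4332
Node 0 (S = 115): V_0 = 1/1.02·[0.2182·49.1029 + 0.7818·6.4332] = 15.4342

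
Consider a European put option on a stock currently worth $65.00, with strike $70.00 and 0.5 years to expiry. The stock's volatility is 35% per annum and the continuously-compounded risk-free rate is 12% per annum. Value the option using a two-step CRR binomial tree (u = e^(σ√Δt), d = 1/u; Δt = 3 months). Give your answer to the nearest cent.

CRR parameters: u = e^(σ√Δt) = e^(0.35·√0.25) = 1.1912, d = 1/u = 0.8395
Per-period rate: rΔt = 0.12·0.25 = 0.03, so R = e^0.03 = 1.0305
Risk-neutral probability p = (e^0.03 − 0.8395)/(1.1912 − 0.8395) = 0.1910/0.3518 = 0.5429
Terminal stock prices: S_uu = 92.24, S_ud = 65, S_dd = 45.8
Terminal payoffs (K − S): max(-22.24, 0) = 0, max(5, 0) = 5, max(24.2, 0) = 24.2
Node u (S = 77.43): V_u = e^(−0.03)·[0.5429·0.0000 + 0.4571·5.0000] = 2.2178
Node d (S = 54.56): V_d = e^(−0.03)·[0.5429·5.0000 + 0.4571·24.1953] = 13.3665
Node 0 (S = 65): V_0 = e^(−0.03)·[0.5429·2.2178 + 0.4571·13.3665] = 7.0974

$7.10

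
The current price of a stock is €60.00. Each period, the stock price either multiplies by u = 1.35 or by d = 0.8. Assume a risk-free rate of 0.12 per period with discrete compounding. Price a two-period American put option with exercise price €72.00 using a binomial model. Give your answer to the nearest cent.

€12.00

Risk-neutral probability p = (1 + 0.12 − 0.8)/(1.35 − 0.8) = 0.3200/0.5500 = 0.5818
Terminal stock prices: S_uu = 109.4, S_ud = 64.8, S_dd = 38.4
Terminal payoffs (K − S): max(-37.35, 0) = 0, max(7.2, 0) = 7.2, max(33.6, 0) = 33.6
Node u (S = 81): continuation = 1/1.12·[0.5818·0.0000 + 0.4182·7.2000] = 2.6883; exercise value = 0.0000 ≤ continuation, so V_u = 2.6883
Node d (S = 48): continuation = 1/1.12·[0.5818·7.2000 + 0.4182·33.6000] = 16.2857; exercise value = 24.0000 > continuation, so V_d = 24.0000 (exercise)
Node 0 (S = 60): continuation = 1/1.12·[0.5818·2.6883 + 0.4182·24.0000] = 10.3576; exercise value = 12.0000 > continuation, so V_0 = 12.0000 (exercise)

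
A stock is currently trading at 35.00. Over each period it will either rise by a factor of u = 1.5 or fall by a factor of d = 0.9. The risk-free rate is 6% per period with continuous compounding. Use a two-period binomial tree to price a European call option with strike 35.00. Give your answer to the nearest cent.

Risk-neutral probability p = (e^0.06 − 0.9)/(1.5 − 0.9) = 0.1618/0.6000 = 0.2697
Terminal stock prices: S_uu = 78.75, S_ud = 47.25, S_dd = 28.35
Terminal payoffs (S − K): max(43.75, 0) = 43.75, max(12.25, 0) = 12.25, max(-6.65, 0) = 0
Node u (S = 52.5): V_u = e^(−0.06)·[0.2697·43.7500 + 0.7303·12.2500] = 19.5382
Node d (S = 31.5): V_d = e^(−0.06)·[0.2697·12.2500 + 0.7303·0.0000] = 3.1117
Node 0 (S = 35): V_0 = e^(−0.06)·[0.2697·19.5382 + 0.7303·3.1117] = 7.1032

7.10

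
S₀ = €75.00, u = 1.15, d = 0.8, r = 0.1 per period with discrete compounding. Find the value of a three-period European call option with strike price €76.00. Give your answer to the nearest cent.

€18.80

Risk-neutral probability p = (1 + 0.1 − 0.8)/(1.15 − 0.8) = 0.3000/0.3500 = 0.8571
Terminal stock prices: S_uuu = 114.1, S_uud = 79.35, S_udd = 55.2, S_ddd = 38.4
Terminal payoffs (S − K): max(38.07, 0) = 38.07, max(3.35, 0) = 3.35, max(-20.8, 0) = 0, max(-37.6, 0) = 0
Node uu (S = 99.19): V_uu = 1/1.1·[0.8571·38.0656 + 0.1429·3.3500] = 30.0966
Node ud (S = 69): V_ud = 1/1.1·[0.8571·3.3500 + 0.1429·0.0000] = 2.6104
Node dd (S = 48): V_dd = 1/1.1·[0.8571·0.0000 + 0.1429·0.0000] = 0.0000
Node u (S = 86.25): V_u = 1/1.1·[0.8571·30.0966 + 0.1429·2.6104] = 23.7909
Node d (S = 60): V_d = 1/1.1·[0.8571·2.6104 + 0.1429·0.0000] = 2.0341
Node 0 (S = 75): V_0 = 1/1.1·[0.8571·23.7909 + 0.1429·2.0341] = 18.8025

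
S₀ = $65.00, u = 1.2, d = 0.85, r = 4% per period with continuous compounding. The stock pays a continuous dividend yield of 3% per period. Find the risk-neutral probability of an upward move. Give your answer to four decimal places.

Per-period risk-free factor R = e^0.04 = 1.0408; dividend-adjusted growth = e^(0.04−0.03) = 1.0101.
Risk-neutral probability p = (1.0101 − 0.85)/(1.2 − 0.85) = 0.1601/0.3500 = 0.4573

p = 0.4573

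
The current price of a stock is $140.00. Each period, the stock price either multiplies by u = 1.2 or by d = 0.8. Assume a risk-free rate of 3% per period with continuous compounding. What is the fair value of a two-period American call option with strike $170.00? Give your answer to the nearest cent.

Risk-neutral probability p = (e^0.03 − 0.8)/(1.2 − 0.8) = 0.2305/0.4000 = 0.5761
Terminal stock prices: S_uu = 201.6, S_ud = 134.4, S_dd = 89.6
Terminal payoffs (S − K): max(31.6, 0) = 31.6, max(-35.6, 0) = 0, max(-80.4, 0) = 0
Node u (S = 168): continuation = e^(−0.03)·[0.5761·31.6000 + 0.4239·0.0000] = 17.6678; exercise value = 0.0000 ≤ continuation, so V_u = 17.6678
Node d (S = 112): continuation = e^(−0.03)·[0.5761·0.0000 + 0.4239·0.0000] = 0.0000; exercise value = 0.0000 ≤ continuation, so V_d = 0.0000
Node 0 (S = 140): continuation = e^(−0.03)·[0.5761·17.6678 + 0.4239·0.0000] = 9.8782; exercise value = 0.0000 ≤ continuation, so V_0 = 9.8782

$9.88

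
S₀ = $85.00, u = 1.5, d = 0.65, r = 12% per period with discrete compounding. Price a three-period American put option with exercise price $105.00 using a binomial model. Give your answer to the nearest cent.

$24.22

Risk-neutral probability p = (1 + 0.12 − 0.65)/(1.5 − 0.65) = 0.4700/0.8500 = 0.5529
Terminal stock prices: S_uuu = 286.9, S_uud = 124.3, S_udd = 53.87, S_ddd = 23.34
Terminal payoffs (K − S): max(-181.9, 0) = 0, max(-19.31, 0) = 0, max(51.13, 0) = 51.13, max(81.66, 0) = 81.66
Node uu (S = 191.2): continuation = 1/1.12·[0.5529·0.0000 + 0.4471·0.0000] = 0.0000; exercise value = 0.0000 ≤ continuation, so V_uu = 0.0000
Node ud (S = 82.88): continuation = 1/1.12·[0.5529·0.0000 + 0.4471·51.1312] = 20.4095; exercise value = 22.1250 > continuation, so V_ud = 22.1250 (exercise)
Node dd (S = 35.91): continuation = 1/1.12·[0.5529·51.1312 + 0.4471·81.6569] = 57.8375; exercise value = 69.0875 > continuation, so V_dd = 69.0875 (exercise)
Node u (S = 127.5): continuation = 1/1.12·[0.5529·0.0000 + 0.4471·22.1250] = 8.8314; exercise value = 0.0000 ≤ continuation, so V_u = 8.8314
Node d (S = 55.25): continuation = 1/1.12·[0.5529·22.1250 + 0.4471·69.0875] = 38.5000; exercise value = 49.7500 > continuation, so V_d = 49.7500 (exercise)
Node 0 (S = 85): continuation = 1/1.12·[0.5529·8.8314 + 0.4471·49.7500] = 24.2182; exercise value = 20.0000 ≤ continuation, so V_0 = 24.2182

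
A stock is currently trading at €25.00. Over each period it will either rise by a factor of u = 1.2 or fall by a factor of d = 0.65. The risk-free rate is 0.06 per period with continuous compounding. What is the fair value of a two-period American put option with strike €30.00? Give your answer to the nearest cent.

Risk-neutral probability p = (e^0.06 − 0.65)/(1.2 − 0.65) = 0.4118/0.5500 = 0.7488
Terminal stock prices: S_uu = 36, S_ud = 19.5, S_dd = 10.56
Terminal payoffs (K − S): max(-6, 0) = 0, max(10.5, 0) = 10.5, max(19.44, 0) = 19.44
Node u (S = 30): continuation = e^(−0.06)·[0.7488·0.0000 + 0.2512·10.5000] = 2.4841; exercise value = 0.0000 ≤ continuation, so V_u = 2.4841
Node d (S = 16.25): continuation = e^(−0.06)·[0.7488·10.5000 + 0.2512·19.4375] = 12.0029; exercise value = 13.7500 > continuation, so V_d = 13.7500 (exercise)
Node 0 (S = 25): continuation = e^(−0.06)·[0.7488·2.4841 + 0.2512·13.7500] = 5.0047; exercise value = 5.0000 ≤ continuation, so V_0 = 5.0047

€5.00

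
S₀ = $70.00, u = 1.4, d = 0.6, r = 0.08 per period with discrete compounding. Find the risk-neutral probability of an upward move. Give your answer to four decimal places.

Risk-neutral probability p = (1 + 0.08 − 0.6)/(1.4 − 0.6) = 0.4800/0.8000 = 0.6000

p = 0.6000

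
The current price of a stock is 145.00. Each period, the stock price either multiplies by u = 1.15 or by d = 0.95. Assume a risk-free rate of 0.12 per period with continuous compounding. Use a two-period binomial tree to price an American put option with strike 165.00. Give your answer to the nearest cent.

Risk-neutral probability p = (e^0.12 − 0.95)/(1.15 − 0.95) = 0.1775/0.2000 = 0.8875
Terminal stock prices: S_uu = 191.8, S_ud = 158.4, S_dd = 130.9
Terminal payoffs (K − S): max(-26.76, 0) = 0, max(6.588, 0) = 6.588, max(34.14, 0) = 34.14
Node u (S = 166.8): continuation = e^(−0.12)·[0.8875·0.0000 + 0.1125·6.5875] = 0.6574; exercise value = 0.0000 ≤ continuation, so V_u = 0.6574
Node d (S = 137.8): continuation = e^(−0.12)·[0.8875·6.5875 + 0.1125·34.1375] = 8.5919; exercise value = 27.2500 > continuation, so V_d = 27.2500 (exercise)
Node 0 (S = 145): continuation = e^(−0.12)·[0.8875·0.6574 + 0.1125·27.2500] = 3.2368; exercise value = 20.0000 > continuation, so V_0 = 20.0000 (exercise)

20.00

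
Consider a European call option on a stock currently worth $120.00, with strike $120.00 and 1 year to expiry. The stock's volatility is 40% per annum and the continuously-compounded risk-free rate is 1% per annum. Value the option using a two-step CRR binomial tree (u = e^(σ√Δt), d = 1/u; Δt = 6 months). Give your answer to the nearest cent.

CRR parameters: u = e^(σ√Δt) = e^(0.4·√0.5) = 1.3269, d = 1/u = 0.7536
Per-period rate: rΔt = 0.01·0.5 = 0.005, so R = e^0.005 = 1.0050
Risk-neutral probability p = (e^0.005 − 0.7536)/(1.3269 − 0.7536) = 0.2514/0.5733 = 0.4385
Terminal stock prices: S_uu = 211.3, S_ud = 120, S_dd = 68.16
Terminal payoffs (S − K): max(91.28, 0) = 91.28, max(0, 0) = 0, max(-51.84, 0) = 0
Node u (S = 159.2): V_u = e^(−0.005)·[0.4385·91.2785 + 0.5615·0.0000] = 39.8261
Node d (S = 90.44): V_d = e^(−0.005)·[0.4385·0.0000 + 0.5615·0.0000] = 0.0000
Node 0 (S = 120): V_0 = e^(−0.005)·[0.4385·39.8261 + 0.5615·0.0000] = 17.3767

$17.38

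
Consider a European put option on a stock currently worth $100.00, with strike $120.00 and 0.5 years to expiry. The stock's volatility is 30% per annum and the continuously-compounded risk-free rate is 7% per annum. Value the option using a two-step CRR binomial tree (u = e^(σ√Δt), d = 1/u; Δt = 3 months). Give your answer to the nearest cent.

$19.80

CRR parameters: u = e^(σ√Δt) = e^(0.3·√0.25) = 1.1618, d = 1/u = 0.8607
Per-period rate: rΔt = 0.07·0.25 = 0.0175, so R = e^0.0175 = 1.0177
Risk-neutral probability p = (e^0.0175 − 0.8607)/(1.1618 − 0.8607) = 0.1569/0.3011 = 0.5212
Terminal stock prices: S_uu = 135, S_ud = 100, S_dd = 74.08
Terminal payoffs (K − S): max(-14.99, 0) = 0, max(20, 0) = 20, max(45.92, 0) = 45.92
Node u (S = 116.2): V_u = e^(−0.0175)·[0.5212·0.0000 + 0.4788·20.0000] = 9.4099
Node d (S = 86.07): V_d = e^(−0.0175)·[0.5212·20.0000 + 0.4788·45.9182] = 31.8475
Node 0 (S = 100): V_0 = e^(−0.0175)·[0.5212·9.4099 + 0.4788·31.8475] = 19.8035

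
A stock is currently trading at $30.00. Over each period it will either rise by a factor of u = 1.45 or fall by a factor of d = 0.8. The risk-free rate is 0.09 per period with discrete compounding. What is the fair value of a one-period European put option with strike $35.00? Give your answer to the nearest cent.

$5.59

Risk-neutral probability p = (1 + 0.09 − 0.8)/(1.45 − 0.8) = 0.2900/0.6500 = 0.4462
Terminal stock prices: S_u = 43.5, S_d = 24
Terminal payoffs (K − S): max(-8.5, 0) = 0, max(11, 0) = 11
Node 0 (S = 30): V_0 = 1/1.09·[0.4462·0.0000 + 0.5538·11.0000] = 5.5893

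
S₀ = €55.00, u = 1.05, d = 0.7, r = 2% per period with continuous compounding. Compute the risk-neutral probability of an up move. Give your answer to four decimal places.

p = 0.9149

Risk-neutral probability p = (e^0.02 − 0.7)/(1.05 − 0.7) = 0.3202/0.3500 = 0.9149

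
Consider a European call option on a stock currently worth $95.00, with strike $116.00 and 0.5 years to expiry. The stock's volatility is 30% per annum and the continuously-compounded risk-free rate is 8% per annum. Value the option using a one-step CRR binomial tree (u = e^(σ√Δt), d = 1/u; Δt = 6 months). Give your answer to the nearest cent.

$0.76

CRR parameters: u = e^(σ√Δt) = e^(0.3·√0.5) = 1.2363, d = 1/u = 0.8089
Per-period rate: rΔt = 0.08·0.5 = 0.04, so R = e^0.04 = 1.0408
Risk-neutral probability p = (e^0.04 − 0.8089)/(1.2363 − 0.8089) = 0.2320/0.4275 = 0.5426
Terminal stock prices: S_u = 117.4, S_d = 76.84
Terminal payoffs (S − K): max(1.45, 0) = 1.45, max(-39.16, 0) = 0
Node 0 (S = 95): V_0 = e^(−0.04)·[0.5426·1.4496 + 0.4574·0.0000] = 0.7557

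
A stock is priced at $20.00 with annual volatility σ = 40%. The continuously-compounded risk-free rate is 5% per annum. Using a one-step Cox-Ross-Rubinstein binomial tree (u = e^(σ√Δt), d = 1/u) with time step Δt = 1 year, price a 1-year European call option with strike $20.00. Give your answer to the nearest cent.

CRR parameters: u = e^(σ√Δt) = e^(0.4·√1) = 1.4918, d = 1/u = 0.6703
Per-period rate: rΔt = 0.05·1 = 0.05, so R = e^0.05 = 1.0513
Risk-neutral probability p = (e^0.05 − 0.6703)/(1.4918 − 0.6703) = 0.3810/0.8215 = 0.4637
Terminal stock prices: S_u = 29.84, S_d = 13.41
Terminal payoffs (S − K): max(9.836, 0) = 9.836, max(-6.594, 0) = 0
Node 0 (S = 20): V_0 = e^(−0.05)·[0.4637·9.8365 + 0.5363·0.0000] = 4.3390

$4.34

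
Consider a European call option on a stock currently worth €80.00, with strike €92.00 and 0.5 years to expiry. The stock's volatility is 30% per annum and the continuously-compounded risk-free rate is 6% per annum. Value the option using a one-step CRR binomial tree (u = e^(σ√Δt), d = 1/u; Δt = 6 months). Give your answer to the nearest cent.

€3.47

CRR parameters: u = e^(σ√Δt) = e^(0.3·√0.5) = 1.2363, d = 1/u = 0.8089
Per-period rate: rΔt = 0.06·0.5 = 0.03, so R = e^0.03 = 1.0305
Risk-neutral probability p = (e^0.03 − 0.8089)/(1.2363 − 0.8089) = 0.2216/0.4275 = 0.5184
Terminal stock prices: S_u = 98.9, S_d = 64.71
Terminal payoffs (S − K): max(6.905, 0) = 6.905, max(-27.29, 0) = 0
Node 0 (S = 80): V_0 = e^(−0.03)·[0.5184·6.9049 + 0.4816·0.0000] = 3.4738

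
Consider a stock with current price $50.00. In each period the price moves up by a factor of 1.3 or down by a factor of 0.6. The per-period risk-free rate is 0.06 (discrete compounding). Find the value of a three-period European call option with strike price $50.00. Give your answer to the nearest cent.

$14.52

Risk-neutral probability p = (1 + 0.06 − 0.6)/(1.3 − 0.6) = 0.4600/0.7000 = 0.6571
Terminal stock prices: S_uuu = 109.9, S_uud = 50.7, S_udd = 23.4, S_ddd = 10.8
Terminal payoffs (S − K): max(59.85, 0) = 59.85, max(0.7, 0) = 0.7, max(-26.6, 0) = 0, max(-39.2, 0) = 0
Node uu (S = 84.5): V_uu = 1/1.06·[0.6571·59.8500 + 0.3429·0.7000] = 37.3302
Node ud (S = 39): V_ud = 1/1.06·[0.6571·0.7000 + 0.3429·0.0000] = 0.4340
Node dd (S = 18): V_dd = 1/1.06·[0.6571·0.0000 + 0.3429·0.0000] = 0.0000
Node u (S = 65): V_u = 1/1.06·[0.6571·37.3302 + 0.3429·0.4340] = 23.2831
Node d (S = 30): V_d = 1/1.06·[0.6571·0.4340 + 0.3429·0.0000] = 0.2690
Node 0 (S = 50): V_0 = 1/1.06·[0.6571·23.2831 + 0.3429·0.2690] = 14.5213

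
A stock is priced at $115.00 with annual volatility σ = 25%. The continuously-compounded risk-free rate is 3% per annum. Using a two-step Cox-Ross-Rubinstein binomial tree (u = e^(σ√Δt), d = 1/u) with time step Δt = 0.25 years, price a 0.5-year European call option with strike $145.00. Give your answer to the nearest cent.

$0.65

CRR parameters: u = e^(σ√Δt) = e^(0.25·√0.25) = 1.1331, d = 1/u = 0.8825
Per-period rate: rΔt = 0.03·0.25 = 0.0075, so R = e^0.0075 = 1.0075
Risk-neutral probability p = (e^0.0075 − 0.8825)/(1.1331 − 0.8825) = 0.1250/0.2507 = 0.4988
Terminal stock prices: S_uu = 147.7, S_ud = 115, S_dd = 89.56
Terminal payoffs (S − K): max(2.663, 0) = 2.663, max(-30, 0) = 0, max(-55.44, 0) = 0
Node u (S = 130.3): V_u = e^(−0.0075)·[0.4988·2.6629 + 0.5012·0.0000] = 1.3184
Node d (S = 101.5): V_d = e^(−0.0075)·[0.4988·0.0000 + 0.5012·0.0000] = 0.0000
Node 0 (S = 115): V_0 = e^(−0.0075)·[0.4988·1.3184 + 0.5012·0.0000] = 0.6527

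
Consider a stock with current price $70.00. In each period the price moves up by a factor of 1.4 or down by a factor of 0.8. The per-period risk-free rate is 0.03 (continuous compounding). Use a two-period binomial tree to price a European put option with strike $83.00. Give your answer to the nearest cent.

$15.70

Risk-neutral probability p = (e^0.03 − 0.8)/(1.4 − 0.8) = 0.2305/0.6000 = 0.3841
Terminal stock prices: S_uu = 137.2, S_ud = 78.4, S_dd = 44.8
Terminal payoffs (K − S): max(-54.2, 0) = 0, max(4.6, 0) = 4.6, max(38.2, 0) = 38.2
Node u (S = 98): V_u = e^(−0.03)·[0.3841·0.0000 + 0.6159·4.6000] = 2.7494
Node d (S = 56): V_d = e^(−0.03)·[0.3841·4.6000 + 0.6159·38.2000] = 24.5470
Node 0 (S = 70): V_0 = e^(−0.03)·[0.3841·2.7494 + 0.6159·24.5470] = 15.6967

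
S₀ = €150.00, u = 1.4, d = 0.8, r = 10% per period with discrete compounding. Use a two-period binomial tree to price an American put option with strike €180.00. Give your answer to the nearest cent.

€30.00

Risk-neutral probability p = (1 + 0.1 − 0.8)/(1.4 − 0.8) = 0.3000/0.6000 = 0.5000
Terminal stock prices: S_uu = 294, S_ud = 168, S_dd = 96
Terminal payoffs (K − S): max(-114, 0) = 0, max(12, 0) = 12, max(84, 0) = 84
Node u (S = 210): continuation = 1/1.1·[0.5000·0.0000 + 0.5000·12.0000] = 5.4545; exercise value = 0.0000 ≤ continuation, so V_u = 5.4545
Node d (S = 120): continuation = 1/1.1·[0.5000·12.0000 + 0.5000·84.0000] = 43.6364; exercise value = 60.0000 > continuation, so V_d = 60.0000 (exercise)
Node 0 (S = 150): continuation = 1/1.1·[0.5000·5.4545 + 0.5000·60.0000] = 29.7521; exercise value = 30.0000 > continuation, so V_0 = 30.0000 (exercise)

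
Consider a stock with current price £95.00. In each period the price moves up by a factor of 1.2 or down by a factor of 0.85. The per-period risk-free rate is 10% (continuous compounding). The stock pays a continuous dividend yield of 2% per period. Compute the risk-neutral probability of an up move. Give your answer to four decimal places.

p = 0.6665

Per-period risk-free factor R = e^0.1 = 1.1052; dividend-adjusted growth = e^(0.1−0.02) = 1.0833.
Risk-neutral probability p = (1.0833 − 0.85)/(1.2 − 0.85) = 0.2333/0.3500 = 0.6665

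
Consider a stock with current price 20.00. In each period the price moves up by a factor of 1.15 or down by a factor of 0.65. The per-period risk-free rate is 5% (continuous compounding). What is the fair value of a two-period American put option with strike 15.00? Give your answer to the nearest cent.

Risk-neutral probability p = (e^0.05 − 0.65)/(1.15 − 0.65) = 0.4013/0.5000 = 0.8025
Terminal stock prices: S_uu = 26.45, S_ud = 14.95, S_dd = 8.45
Terminal payoffs (K − S): max(-11.45, 0) = 0, max(0.05, 0) = 0.05, max(6.55, 0) = 6.55
Node u (S = 23): continuation = e^(−0.05)·[0.8025·0.0000 + 0.1975·0.0500] = 0.0094; exercise value = 0.0000 ≤ continuation, so V_u = 0.0094
Node d (S = 13): continuation = e^(−0.05)·[0.8025·0.0500 + 0.1975·6.5500] = 1.2684; exercise value = 2.0000 > continuation, so V_d = 2.0000 (exercise)
Node 0 (S = 20): continuation = e^(−0.05)·[0.8025·0.0094 + 0.1975·2.0000] = 0.3828; exercise value = 0.0000 ≤ continuation, so V_0 = 0.3828

0.38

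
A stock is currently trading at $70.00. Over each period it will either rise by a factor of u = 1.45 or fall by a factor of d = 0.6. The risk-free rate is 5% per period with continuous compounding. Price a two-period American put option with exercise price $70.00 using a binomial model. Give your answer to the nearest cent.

Risk-neutral probability p = (e^0.05 − 0.6)/(1.45 − 0.6) = 0.4513/0.8500 = 0.5309
Terminal stock prices: S_uu = 147.2, S_ud = 60.9, S_dd = 25.2
Terminal payoffs (K − S): max(-77.18, 0) = 0, max(9.1, 0) = 9.1, max(44.8, 0) = 44.8
Node u (S = 101.5): continuation = e^(−0.05)·[0.5309·0.0000 + 0.4691·9.1000] = 4.0606; exercise value = 0.0000 ≤ continuation, so V_u = 4.0606
Node d (S = 42): continuation = e^(−0.05)·[0.5309·9.1000 + 0.4691·44.8000] = 24.5861; exercise value = 28.0000 > continuation, so V_d = 28.0000 (exercise)
Node 0 (S = 70): continuation = e^(−0.05)·[0.5309·4.0606 + 0.4691·28.0000] = 14.5447; exercise value = 0.0000 ≤ continuation, so V_0 = 14.5447

$14.54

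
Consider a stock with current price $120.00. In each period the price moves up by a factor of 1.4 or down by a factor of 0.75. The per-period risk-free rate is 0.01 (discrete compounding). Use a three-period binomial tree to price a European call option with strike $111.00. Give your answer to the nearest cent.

Risk-neutral probability p = (1 + 0.01 − 0.75)/(1.4 − 0.75) = 0.2600/0.6500 = 0.4000
Terminal stock prices: S_uuu = 329.3, S_uud = 176.4, S_udd = 94.5, S_ddd = 50.62
Terminal payoffs (S − K): max(218.3, 0) = 218.3, max(65.4, 0) = 65.4, max(-16.5, 0) = 0, max(-60.38, 0) = 0
Node uu (S = 235.2): V_uu = 1/1.01·[0.4000·218.2800 + 0.6000·65.4000] = 125.2990
Node ud (S = 126): V_ud = 1/1.01·[0.4000·65.4000 + 0.6000·0.0000] = 25.9010
Node dd (S = 67.5): V_dd = 1/1.01·[0.4000·0.0000 + 0.6000·0.0000] = 0.0000
Node u (S = 168): V_u = 1/1.01·[0.4000·125.2990 + 0.6000·25.9010] = 65.0101
Node d (S = 90): V_d = 1/1.01·[0.4000·25.9010 + 0.6000·0.0000] = 10.2578
Node 0 (S = 120): V_0 = 1/1.01·[0.4000·65.0101 + 0.6000·10.2578] = 31.8403

$31.84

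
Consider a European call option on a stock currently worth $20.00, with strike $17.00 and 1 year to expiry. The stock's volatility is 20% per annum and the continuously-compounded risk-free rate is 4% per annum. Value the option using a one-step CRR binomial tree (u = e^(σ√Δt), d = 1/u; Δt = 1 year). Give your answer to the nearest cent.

$3.94

CRR parameters: u = e^(σ√Δt) = e^(0.2·√1) = 1.2214, d = 1/u = 0.8187
Per-period rate: rΔt = 0.04·1 = 0.04, so R = e^0.04 = 1.0408
Risk-neutral probability p = (e^0.04 − 0.8187)/(1.2214 − 0.8187) = 0.2221/0.4027 = 0.5515
Terminal stock prices: S_u = 24.43, S_d = 16.37
Terminal payoffs (S − K): max(7.428, 0) = 7.428, max(-0.6254, 0) = 0
Node 0 (S = 20): V_0 = e^(−0.04)·[0.5515·7.4281 + 0.4485·0.0000] = 3.9361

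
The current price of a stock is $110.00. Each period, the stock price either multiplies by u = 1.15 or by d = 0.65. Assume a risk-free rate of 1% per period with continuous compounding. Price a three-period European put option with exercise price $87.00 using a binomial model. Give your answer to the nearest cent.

$6.72

Risk-neutral probability p = (e^0.01 − 0.65)/(1.15 − 0.65) = 0.3601/0.5000 = 0.7201
Terminal stock prices: S_uuu = 167.3, S_uud = 94.56, S_udd = 53.45, S_ddd = 30.21
Terminal payoffs (K − S): max(-80.3, 0) = 0, max(-7.559, 0) = 0, max(33.55, 0) = 33.55, max(56.79, 0) = 56.79
Node uu (S = 145.5): V_uu = e^(−0.01)·[0.7201·0.0000 + 0.2799·0.0000] = 0.0000
Node ud (S = 82.22): V_ud = e^(−0.01)·[0.7201·0.0000 + 0.2799·33.5538] = 9.2982
Node dd (S = 46.48): V_dd = e^(−0.01)·[0.7201·33.5538 + 0.2799·56.7912] = 39.6593
Node u (S = 126.5): V_u = e^(−0.01)·[0.7201·0.0000 + 0.2799·9.2982] = 2.5767
Node d (S = 71.5): V_d = e^(−0.01)·[0.7201·9.2982 + 0.2799·39.6593] = 17.6192
Node 0 (S = 110): V_0 = e^(−0.01)·[0.7201·2.5767 + 0.2799·17.6192] = 6.7195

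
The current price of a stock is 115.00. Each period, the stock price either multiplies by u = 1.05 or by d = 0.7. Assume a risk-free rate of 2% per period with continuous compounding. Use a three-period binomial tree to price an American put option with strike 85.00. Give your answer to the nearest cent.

0.54

Risk-neutral probability p = (e^0.02 − 0.7)/(1.05 − 0.7) = 0.3202/0.3500 = 0.9149
Terminal stock prices: S_uuu = 133.1, S_uud = 88.75, S_udd = 59.17, S_ddd = 39.44
Terminal payoffs (K − S): max(-48.13, 0) = 0, max(-3.751, 0) = 0, max(25.83, 0) = 25.83, max(45.56, 0) = 45.56
Node uu (S = 126.8): continuation = e^(−0.02)·[0.9149·0.0000 + 0.0851·0.0000] = 0.0000; exercise value = 0.0000 ≤ continuation, so V_uu = 0.0000
Node ud (S = 84.52): continuation = e^(−0.02)·[0.9149·0.0000 + 0.0851·25.8325] = 2.1558; exercise value = 0.4750 ≤ continuation, so V_ud = 2.1558
Node dd (S = 56.35): continuation = e^(−0.02)·[0.9149·25.8325 + 0.0851·45.5550] = 26.9669; exercise value = 28.6500 > continuation, so V_dd = 28.6500 (exercise)
Node u (S = 120.8): continuation = e^(−0.02)·[0.9149·0.0000 + 0.0851·2.1558] = 0.1799; exercise value = 0.0000 ≤ continuation, so V_u = 0.1799
Node d (S = 80.5): continuation = e^(−0.02)·[0.9149·2.1558 + 0.0851·28.6500] = 4.3241; exercise value = 4.5000 > continuation, so V_d = 4.5000 (exercise)
Node 0 (S = 115): continuation = e^(−0.02)·[0.9149·0.1799 + 0.0851·4.5000] = 0.5369; exercise value = 0.0000 ≤ continuation, so V_0 = 0.5369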